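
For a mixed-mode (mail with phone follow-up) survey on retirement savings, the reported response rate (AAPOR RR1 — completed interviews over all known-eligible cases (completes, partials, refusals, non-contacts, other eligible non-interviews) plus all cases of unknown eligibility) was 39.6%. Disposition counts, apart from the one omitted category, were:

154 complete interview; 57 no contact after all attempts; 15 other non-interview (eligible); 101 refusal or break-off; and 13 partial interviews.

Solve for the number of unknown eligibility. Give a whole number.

49

RR1 = 154 / D = 0.396
D = 154 / 0.396 = 388.9
Rest of base = 340
unknown eligibility = 388.9 − 340 ≈ 49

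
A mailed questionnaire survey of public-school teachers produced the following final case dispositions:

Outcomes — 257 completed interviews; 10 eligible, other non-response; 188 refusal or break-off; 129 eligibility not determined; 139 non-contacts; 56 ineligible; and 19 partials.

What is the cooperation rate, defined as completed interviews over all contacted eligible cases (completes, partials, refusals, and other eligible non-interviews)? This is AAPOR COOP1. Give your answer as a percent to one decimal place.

Numerator = 257
Denominator = 257 + 19 + 188 + 10 = 474
COOP1 = 257 / 474 = 0.5422

54.2%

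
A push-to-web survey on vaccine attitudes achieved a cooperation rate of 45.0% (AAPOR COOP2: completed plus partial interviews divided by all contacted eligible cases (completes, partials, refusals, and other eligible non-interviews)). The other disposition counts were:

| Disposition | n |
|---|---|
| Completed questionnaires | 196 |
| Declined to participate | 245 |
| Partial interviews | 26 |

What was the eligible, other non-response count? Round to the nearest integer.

26

Top → 196 + 26 = 222
COOP2 = 222 / D = 0.450
D = 222 / 0.450 = 493.3
Remaining denominator categories sum to 467
eligible, other non-response = 493.3 − 467 ≈ 26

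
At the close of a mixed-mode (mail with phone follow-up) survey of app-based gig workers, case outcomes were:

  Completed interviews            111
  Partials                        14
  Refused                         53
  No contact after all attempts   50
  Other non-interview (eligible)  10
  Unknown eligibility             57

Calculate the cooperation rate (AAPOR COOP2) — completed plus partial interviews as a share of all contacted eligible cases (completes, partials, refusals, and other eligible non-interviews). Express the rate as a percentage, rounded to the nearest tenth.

66.5%

Top: 111 + 14 = 125
Base: 111 + 14 + 53 + 10 = 188
COOP2 = 125 / 188 = 0.6649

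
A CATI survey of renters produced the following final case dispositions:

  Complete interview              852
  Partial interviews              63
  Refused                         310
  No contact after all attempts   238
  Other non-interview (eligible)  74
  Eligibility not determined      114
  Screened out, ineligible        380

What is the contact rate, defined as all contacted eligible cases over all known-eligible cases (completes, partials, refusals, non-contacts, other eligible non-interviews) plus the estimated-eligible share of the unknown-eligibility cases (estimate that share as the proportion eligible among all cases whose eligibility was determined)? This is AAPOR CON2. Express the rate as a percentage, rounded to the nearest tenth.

79.8%

Top → 852 + 63 + 310 + 74 = 1299
Known eligible → 852 + 63 + 310 + 238 + 74 = 1537
e = 1537 / (1537 + 380) = 1537 / 1917 = 0.8018
e × U → 0.8018 × 114 = 91.41
Base → 1537 + 91.41 = 1628.41
CON2 = 1299 / 1628.41 = 0.7977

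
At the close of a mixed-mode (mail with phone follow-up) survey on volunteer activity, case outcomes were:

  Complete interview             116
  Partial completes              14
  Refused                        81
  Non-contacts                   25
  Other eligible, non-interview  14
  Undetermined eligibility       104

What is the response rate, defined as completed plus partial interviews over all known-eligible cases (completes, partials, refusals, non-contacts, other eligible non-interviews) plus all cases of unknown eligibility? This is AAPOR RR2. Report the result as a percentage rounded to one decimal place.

36.7%

Num → 116 + 14 = 130
Denom → 116 + 14 + 81 + 25 + 14 + 104 = 354
RR2 = 130 / 354 = 0.3672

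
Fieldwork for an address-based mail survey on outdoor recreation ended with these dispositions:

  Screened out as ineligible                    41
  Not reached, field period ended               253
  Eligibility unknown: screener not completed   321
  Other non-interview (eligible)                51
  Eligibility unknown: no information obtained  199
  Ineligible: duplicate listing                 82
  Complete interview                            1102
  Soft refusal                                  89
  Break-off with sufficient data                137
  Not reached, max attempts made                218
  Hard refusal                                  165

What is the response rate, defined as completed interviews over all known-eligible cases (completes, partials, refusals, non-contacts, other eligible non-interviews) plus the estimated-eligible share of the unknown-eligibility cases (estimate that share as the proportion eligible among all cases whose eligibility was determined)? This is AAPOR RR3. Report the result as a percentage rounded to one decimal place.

Refusals = 165 + 89 = 254
No answer / not reached = 253 + 218 = 471
Undetermined eligibility = 321 + 199 = 520
Not eligible = 41 + 82 = 123
Numerator: 1102
Eligible (known): 1102 + 137 + 254 + 471 + 51 = 2015
e = 2015 / (2015 + 123) = 2015 / 2138 = 0.9425
Estimated eligible among unknowns: 0.9425 × 520 = 490.10
Denom: 2015 + 490.10 = 2505.10
RR3 = 1102 / 2505.10 = 0.4399

44.0%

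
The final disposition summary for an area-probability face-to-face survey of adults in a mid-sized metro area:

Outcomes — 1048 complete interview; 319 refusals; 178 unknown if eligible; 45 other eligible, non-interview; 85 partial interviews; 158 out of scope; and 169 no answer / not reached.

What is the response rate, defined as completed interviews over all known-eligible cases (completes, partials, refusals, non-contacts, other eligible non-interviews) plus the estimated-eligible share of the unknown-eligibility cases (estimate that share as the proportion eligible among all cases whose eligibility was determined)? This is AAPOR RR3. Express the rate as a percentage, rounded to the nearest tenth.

57.3%

Num = 1048
Known eligible = 1048 + 85 + 319 + 169 + 45 = 1666
e = 1666 / (1666 + 158) = 1666 / 1824 = 0.9134
Estimated eligible among unknowns = 0.9134 × 178 = 162.59
Denom = 1666 + 162.59 = 1828.59
RR3 = 1048 / 1828.59 = 0.5731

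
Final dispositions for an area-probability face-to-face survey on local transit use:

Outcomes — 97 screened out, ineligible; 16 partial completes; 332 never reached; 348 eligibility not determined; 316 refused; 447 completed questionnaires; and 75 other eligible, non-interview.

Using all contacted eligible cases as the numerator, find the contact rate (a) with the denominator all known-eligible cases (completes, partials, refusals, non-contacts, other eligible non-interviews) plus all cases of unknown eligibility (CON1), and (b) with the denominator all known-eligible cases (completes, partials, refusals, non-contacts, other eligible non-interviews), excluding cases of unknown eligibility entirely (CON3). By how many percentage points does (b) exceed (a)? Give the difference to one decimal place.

16.3

Top: 447 + 16 + 316 + 75 = 854
Denom: 447 + 16 + 316 + 332 + 75 + 348 = 1534
CON1 = 854 / 1534 = 0.5567
Denom: 447 + 16 + 316 + 332 + 75 = 1186
CON3 = 854 / 1186 = 0.7201
Difference = 72.01 − 55.67 = 16.34 percentage points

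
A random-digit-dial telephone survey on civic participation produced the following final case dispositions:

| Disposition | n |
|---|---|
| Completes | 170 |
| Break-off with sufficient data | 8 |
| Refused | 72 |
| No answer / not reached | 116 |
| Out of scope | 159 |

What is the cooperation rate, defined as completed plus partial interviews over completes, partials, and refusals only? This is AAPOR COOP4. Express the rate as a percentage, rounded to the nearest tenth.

Numerator: 170 + 8 = 178
Base: 170 + 8 + 72 = 250
COOP4 = 178 / 250 = 0.7120

71.2%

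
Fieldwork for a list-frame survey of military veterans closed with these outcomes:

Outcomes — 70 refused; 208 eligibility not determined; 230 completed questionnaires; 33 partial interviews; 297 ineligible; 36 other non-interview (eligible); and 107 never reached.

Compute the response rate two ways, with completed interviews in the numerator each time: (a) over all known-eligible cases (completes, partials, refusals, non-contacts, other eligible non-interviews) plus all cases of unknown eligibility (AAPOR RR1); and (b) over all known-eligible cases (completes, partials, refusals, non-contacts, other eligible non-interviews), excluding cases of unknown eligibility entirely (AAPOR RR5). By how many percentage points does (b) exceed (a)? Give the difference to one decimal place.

14.7

Num → 230
Denominator → 230 + 33 + 70 + 107 + 36 + 208 = 684
RR1 = 230 / 684 = 0.3363
Denominator → 230 + 33 + 70 + 107 + 36 = 476
RR5 = 230 / 476 = 0.4832
Difference = 48.32 − 33.63 = 14.69 percentage points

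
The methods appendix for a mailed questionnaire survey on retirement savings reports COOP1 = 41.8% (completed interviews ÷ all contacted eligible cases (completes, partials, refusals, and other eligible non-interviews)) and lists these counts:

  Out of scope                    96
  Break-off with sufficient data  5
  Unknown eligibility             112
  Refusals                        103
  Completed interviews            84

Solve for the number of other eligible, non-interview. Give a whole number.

COOP1 = 84 / D = 0.418
D = 84 / 0.418 = 201.0
Other denominator terms total 192
other eligible, non-interview = 201.0 − 192 ≈ 9

9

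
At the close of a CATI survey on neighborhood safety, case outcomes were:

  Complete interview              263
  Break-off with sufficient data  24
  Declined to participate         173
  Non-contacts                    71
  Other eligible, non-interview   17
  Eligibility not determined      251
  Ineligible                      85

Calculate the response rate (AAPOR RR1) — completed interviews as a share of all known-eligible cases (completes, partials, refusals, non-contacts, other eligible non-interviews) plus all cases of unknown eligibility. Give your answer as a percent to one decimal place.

32.9%

Numerator → 263
Denominator → 263 + 24 + 173 + 71 + 17 + 251 = 799
RR1 = 263 / 799 = 0.3292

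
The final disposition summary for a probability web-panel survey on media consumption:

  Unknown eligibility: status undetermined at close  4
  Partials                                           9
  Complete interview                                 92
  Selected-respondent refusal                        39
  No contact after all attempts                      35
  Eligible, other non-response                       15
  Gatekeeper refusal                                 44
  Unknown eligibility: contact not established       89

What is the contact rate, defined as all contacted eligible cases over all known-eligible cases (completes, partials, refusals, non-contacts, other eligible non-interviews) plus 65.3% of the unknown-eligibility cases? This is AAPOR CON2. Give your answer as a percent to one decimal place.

Refused = 44 + 39 = 83
Unknown if eligible = 89 + 4 = 93
Num: 92 + 9 + 83 + 15 = 199
Known eligible: 92 + 9 + 83 + 35 + 15 = 234
Eligible share of unknowns: 0.6530 × 93 = 60.73
Denominator: 234 + 60.73 = 294.73
CON2 = 199 / 294.73 = 0.6752

67.5%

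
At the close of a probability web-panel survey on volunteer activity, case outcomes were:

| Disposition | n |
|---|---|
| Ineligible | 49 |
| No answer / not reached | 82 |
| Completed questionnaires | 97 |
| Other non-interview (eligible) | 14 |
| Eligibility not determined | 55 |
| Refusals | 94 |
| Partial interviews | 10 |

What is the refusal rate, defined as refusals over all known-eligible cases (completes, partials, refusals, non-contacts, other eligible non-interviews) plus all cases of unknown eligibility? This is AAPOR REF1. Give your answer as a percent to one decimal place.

26.7%

Top: 94
Denominator: 97 + 10 + 94 + 82 + 14 + 55 = 352
REF1 = 94 / 352 = 0.2670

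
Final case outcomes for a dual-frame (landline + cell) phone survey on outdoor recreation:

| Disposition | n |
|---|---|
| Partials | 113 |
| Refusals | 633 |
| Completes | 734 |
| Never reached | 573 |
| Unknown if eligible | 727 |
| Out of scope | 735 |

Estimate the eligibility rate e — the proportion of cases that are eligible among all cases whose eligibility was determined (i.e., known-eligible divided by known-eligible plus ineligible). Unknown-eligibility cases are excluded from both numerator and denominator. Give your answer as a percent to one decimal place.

73.6%

Known eligible: 734 + 113 + 633 + 573 = 2053
e = 2053 / (2053 + 735) = 2053 / 2788 = 0.7364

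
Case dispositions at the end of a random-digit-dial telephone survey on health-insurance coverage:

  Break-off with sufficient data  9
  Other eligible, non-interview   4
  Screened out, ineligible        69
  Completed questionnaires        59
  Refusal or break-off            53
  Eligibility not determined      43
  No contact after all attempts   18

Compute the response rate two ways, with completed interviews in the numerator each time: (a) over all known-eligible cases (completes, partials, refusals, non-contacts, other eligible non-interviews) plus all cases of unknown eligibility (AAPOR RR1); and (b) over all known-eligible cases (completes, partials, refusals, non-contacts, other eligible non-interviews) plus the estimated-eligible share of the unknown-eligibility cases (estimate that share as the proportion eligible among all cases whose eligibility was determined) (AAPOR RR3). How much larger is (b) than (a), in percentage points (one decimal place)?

Top: 59
Denom: 59 + 9 + 53 + 18 + 4 + 43 = 186
RR1 = 59 / 186 = 0.3172
Eligible (known): 59 + 9 + 53 + 18 + 4 = 143
e = 143 / (143 + 69) = 143 / 212 = 0.6745
Eligible share of unknowns: 0.6745 × 43 = 29.00
Denom: 143 + 29.00 = 172.00
RR3 = 59 / 172.00 = 0.3430
Difference = 34.30 − 31.72 = 2.58 percentage points

2.6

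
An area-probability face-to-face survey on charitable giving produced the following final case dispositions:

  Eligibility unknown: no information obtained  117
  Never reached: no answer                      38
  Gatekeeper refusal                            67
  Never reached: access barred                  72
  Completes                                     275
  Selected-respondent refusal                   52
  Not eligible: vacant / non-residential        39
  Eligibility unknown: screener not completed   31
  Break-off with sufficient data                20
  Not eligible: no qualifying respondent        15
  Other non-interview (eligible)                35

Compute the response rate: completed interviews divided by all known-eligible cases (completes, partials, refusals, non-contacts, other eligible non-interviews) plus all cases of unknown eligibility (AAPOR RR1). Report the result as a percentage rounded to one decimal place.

Declined to participate = 67 + 52 = 119
Non-contacts = 38 + 72 = 110
Unknown eligibility = 31 + 117 = 148
Not eligible = 15 + 39 = 54
Numerator = 275
Denom = 275 + 20 + 119 + 110 + 35 + 148 = 707
RR1 = 275 / 707 = 0.3890

38.9%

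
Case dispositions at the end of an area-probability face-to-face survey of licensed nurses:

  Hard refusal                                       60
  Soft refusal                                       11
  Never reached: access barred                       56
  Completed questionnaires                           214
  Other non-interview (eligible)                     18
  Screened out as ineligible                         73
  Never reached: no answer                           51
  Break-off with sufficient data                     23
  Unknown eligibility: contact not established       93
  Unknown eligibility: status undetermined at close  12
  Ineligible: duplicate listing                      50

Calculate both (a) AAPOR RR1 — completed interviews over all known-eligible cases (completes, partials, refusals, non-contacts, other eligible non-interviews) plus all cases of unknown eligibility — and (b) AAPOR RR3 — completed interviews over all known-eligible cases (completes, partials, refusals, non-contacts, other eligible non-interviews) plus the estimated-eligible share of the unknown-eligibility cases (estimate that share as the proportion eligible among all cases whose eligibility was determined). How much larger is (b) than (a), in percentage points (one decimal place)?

1.8

Refusals = 60 + 11 = 71
No answer / not reached = 51 + 56 = 107
Unknown if eligible = 93 + 12 = 105
Screened out, ineligible = 73 + 50 = 123
Numerator = 214
Base = 214 + 23 + 71 + 107 + 18 + 105 = 538
RR1 = 214 / 538 = 0.3978
Eligible (known) = 214 + 23 + 71 + 107 + 18 = 433
e = 433 / (433 + 123) = 433 / 556 = 0.7788
Estimated eligible among unknowns = 0.7788 × 105 = 81.77
Base = 433 + 81.77 = 514.77
RR3 = 214 / 514.77 = 0.4157
Difference = 41.57 − 39.78 = 1.79 percentage points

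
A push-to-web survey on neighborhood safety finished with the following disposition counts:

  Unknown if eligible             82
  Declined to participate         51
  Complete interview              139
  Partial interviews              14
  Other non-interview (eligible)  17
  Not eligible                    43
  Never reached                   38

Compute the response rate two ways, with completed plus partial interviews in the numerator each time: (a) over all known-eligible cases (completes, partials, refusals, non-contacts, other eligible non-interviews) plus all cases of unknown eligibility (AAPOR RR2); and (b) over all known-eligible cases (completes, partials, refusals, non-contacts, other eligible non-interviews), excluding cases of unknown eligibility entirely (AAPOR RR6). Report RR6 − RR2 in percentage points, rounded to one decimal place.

Top = 139 + 14 = 153
Denom = 139 + 14 + 51 + 38 + 17 + 82 = 341
RR2 = 153 / 341 = 0.4487
Denom = 139 + 14 + 51 + 38 + 17 = 259
RR6 = 153 / 259 = 0.5907
Difference = 59.07 − 44.87 = 14.20 percentage points

14.2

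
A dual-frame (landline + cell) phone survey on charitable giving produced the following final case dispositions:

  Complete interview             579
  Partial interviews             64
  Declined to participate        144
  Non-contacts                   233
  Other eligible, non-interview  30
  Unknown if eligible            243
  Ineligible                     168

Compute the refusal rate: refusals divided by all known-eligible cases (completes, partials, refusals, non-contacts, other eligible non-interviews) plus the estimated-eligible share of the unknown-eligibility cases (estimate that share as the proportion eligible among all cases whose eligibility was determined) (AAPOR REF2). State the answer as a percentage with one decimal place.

11.4%

Num: 144
Determined eligible: 579 + 64 + 144 + 233 + 30 = 1050
e = 1050 / (1050 + 168) = 1050 / 1218 = 0.8621
Eligible share of unknowns: 0.8621 × 243 = 209.49
Denom: 1050 + 209.49 = 1259.49
REF2 = 144 / 1259.49 = 0.1143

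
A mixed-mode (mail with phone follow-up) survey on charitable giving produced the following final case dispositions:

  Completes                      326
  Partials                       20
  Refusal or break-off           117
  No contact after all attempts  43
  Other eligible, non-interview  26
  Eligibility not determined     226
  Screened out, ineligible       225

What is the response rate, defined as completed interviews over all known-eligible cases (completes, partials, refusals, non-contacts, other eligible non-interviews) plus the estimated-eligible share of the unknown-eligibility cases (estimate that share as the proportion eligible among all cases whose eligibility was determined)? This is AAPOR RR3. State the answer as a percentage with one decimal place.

Top = 326
Determined eligible = 326 + 20 + 117 + 43 + 26 = 532
e = 532 / (532 + 225) = 532 / 757 = 0.7028
e × U = 0.7028 × 226 = 158.83
Base = 532 + 158.83 = 690.83
RR3 = 326 / 690.83 = 0.4719

47.2%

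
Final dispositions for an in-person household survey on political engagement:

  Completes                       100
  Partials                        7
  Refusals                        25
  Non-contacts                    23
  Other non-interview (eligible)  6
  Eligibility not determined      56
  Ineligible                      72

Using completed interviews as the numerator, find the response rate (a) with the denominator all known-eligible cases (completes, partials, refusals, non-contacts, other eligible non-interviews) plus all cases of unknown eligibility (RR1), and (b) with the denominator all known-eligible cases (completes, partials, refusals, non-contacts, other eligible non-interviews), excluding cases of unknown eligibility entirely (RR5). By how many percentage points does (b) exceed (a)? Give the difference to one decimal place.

Numerator → 100
Denom → 100 + 7 + 25 + 23 + 6 + 56 = 217
RR1 = 100 / 217 = 0.4608
Denom → 100 + 7 + 25 + 23 + 6 = 161
RR5 = 100 / 161 = 0.6211
Difference = 62.11 − 46.08 = 16.03 percentage points

16.0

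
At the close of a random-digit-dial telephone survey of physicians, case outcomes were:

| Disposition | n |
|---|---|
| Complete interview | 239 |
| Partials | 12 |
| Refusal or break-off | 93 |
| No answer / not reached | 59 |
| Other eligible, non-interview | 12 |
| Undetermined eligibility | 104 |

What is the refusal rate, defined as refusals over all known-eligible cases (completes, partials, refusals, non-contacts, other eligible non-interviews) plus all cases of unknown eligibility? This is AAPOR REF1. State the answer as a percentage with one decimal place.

17.9%

Numerator: 93
Denominator: 239 + 12 + 93 + 59 + 12 + 104 = 519
REF1 = 93 / 519 = 0.1792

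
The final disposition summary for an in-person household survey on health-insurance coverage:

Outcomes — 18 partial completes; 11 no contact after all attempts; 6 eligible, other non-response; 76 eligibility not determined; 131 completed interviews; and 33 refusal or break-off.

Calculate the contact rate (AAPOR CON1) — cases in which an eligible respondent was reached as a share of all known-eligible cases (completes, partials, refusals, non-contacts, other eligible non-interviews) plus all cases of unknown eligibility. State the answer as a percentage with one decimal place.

Top = 131 + 18 + 33 + 6 = 188
Denom = 131 + 18 + 33 + 11 + 6 + 76 = 275
CON1 = 188 / 275 = 0.6836

68.4%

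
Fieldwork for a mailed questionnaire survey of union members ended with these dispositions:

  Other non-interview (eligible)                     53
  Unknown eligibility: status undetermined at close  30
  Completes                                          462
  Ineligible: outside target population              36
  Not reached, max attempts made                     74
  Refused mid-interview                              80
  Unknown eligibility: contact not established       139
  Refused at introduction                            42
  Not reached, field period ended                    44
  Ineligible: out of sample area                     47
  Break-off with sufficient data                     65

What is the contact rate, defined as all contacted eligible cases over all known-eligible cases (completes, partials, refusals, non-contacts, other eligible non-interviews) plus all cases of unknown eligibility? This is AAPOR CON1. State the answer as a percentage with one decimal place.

Declined to participate = 42 + 80 = 122
Never reached = 44 + 74 = 118
Eligibility not determined = 139 + 30 = 169
Screened out, ineligible = 36 + 47 = 83
Num: 462 + 65 + 122 + 53 = 702
Base: 462 + 65 + 122 + 118 + 53 + 169 = 989
CON1 = 702 / 989 = 0.7098

71.0%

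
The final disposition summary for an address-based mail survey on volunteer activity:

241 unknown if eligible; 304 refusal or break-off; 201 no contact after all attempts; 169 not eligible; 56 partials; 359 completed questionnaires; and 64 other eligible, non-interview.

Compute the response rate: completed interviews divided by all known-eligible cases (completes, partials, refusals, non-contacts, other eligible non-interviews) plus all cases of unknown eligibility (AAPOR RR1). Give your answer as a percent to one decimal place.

29.3%

Num: 359
Base: 359 + 56 + 304 + 201 + 64 + 241 = 1225
RR1 = 359 / 1225 = 0.2931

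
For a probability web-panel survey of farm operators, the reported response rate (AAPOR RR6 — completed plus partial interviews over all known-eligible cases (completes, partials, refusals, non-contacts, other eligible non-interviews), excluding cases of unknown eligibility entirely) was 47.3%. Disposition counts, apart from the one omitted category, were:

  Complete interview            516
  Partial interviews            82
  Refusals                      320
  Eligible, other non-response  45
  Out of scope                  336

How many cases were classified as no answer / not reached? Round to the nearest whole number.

301

Numerator = 516 + 82 = 598
RR6 = 598 / D = 0.473
D = 598 / 0.473 = 1264.3
Rest of base = 963
no answer / not reached = 1264.3 − 963 ≈ 301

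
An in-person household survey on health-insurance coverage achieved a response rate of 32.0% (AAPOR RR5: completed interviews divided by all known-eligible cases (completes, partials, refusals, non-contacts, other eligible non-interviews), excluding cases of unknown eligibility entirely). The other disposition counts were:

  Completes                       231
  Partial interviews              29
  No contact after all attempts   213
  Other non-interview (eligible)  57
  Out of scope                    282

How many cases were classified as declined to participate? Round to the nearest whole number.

192

RR5 = 231 / D = 0.320
D = 231 / 0.320 = 721.9
Other denominator terms total 530
declined to participate = 721.9 − 530 ≈ 192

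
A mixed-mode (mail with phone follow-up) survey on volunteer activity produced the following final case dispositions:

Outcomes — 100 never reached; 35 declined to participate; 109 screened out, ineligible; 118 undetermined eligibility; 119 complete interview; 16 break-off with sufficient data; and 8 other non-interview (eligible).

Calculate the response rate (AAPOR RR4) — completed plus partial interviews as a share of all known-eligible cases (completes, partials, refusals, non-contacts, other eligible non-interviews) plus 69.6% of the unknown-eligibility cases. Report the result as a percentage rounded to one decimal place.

Numerator: 119 + 16 = 135
Known eligible: 119 + 16 + 35 + 100 + 8 = 278
Estimated eligible among unknowns: 0.6960 × 118 = 82.13
Denom: 278 + 82.13 = 360.13
RR4 = 135 / 360.13 = 0.3749

37.5%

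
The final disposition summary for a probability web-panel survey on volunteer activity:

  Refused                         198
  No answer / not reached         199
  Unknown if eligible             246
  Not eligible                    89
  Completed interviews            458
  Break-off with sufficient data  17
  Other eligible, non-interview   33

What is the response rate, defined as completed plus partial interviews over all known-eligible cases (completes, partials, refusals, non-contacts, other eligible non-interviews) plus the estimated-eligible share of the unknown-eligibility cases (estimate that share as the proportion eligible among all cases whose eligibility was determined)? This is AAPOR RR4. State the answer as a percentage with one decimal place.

42.1%

Numerator → 458 + 17 = 475
Determined eligible → 458 + 17 + 198 + 199 + 33 = 905
e = 905 / (905 + 89) = 905 / 994 = 0.9105
e × U → 0.9105 × 246 = 223.98
Base → 905 + 223.98 = 1128.98
RR4 = 475 / 1128.98 = 0.4207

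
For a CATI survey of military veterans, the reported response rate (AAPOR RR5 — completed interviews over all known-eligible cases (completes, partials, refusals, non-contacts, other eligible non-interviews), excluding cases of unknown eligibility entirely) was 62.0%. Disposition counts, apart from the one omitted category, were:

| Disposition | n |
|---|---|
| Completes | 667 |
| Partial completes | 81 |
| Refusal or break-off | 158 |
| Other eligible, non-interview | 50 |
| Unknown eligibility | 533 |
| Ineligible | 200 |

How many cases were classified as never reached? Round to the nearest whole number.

RR5 = 667 / D = 0.620
D = 667 / 0.620 = 1075.8
Other denominator terms total 956
never reached = 1075.8 − 956 ≈ 120

120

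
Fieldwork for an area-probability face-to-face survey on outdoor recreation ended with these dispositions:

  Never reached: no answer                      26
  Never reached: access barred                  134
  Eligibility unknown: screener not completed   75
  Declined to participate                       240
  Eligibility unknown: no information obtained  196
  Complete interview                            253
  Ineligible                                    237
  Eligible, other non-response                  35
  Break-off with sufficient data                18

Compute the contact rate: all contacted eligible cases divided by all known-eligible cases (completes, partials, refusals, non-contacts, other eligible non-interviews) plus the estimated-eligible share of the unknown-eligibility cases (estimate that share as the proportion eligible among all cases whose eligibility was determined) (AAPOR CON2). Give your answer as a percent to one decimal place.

No contact after all attempts = 26 + 134 = 160
Unknown eligibility = 75 + 196 = 271
Num → 253 + 18 + 240 + 35 = 546
Known eligible → 253 + 18 + 240 + 160 + 35 = 706
e = 706 / (706 + 237) = 706 / 943 = 0.7487
e × U → 0.7487 × 271 = 202.90
Denom → 706 + 202.90 = 908.90
CON2 = 546 / 908.90 = 0.6007

60.1%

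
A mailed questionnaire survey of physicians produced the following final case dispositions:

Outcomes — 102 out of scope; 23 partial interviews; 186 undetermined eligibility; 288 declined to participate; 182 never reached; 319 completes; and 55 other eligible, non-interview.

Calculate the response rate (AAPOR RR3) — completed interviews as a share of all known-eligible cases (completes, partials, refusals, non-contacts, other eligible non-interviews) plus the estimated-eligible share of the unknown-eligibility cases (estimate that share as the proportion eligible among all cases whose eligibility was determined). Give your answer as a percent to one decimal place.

Num → 319
Known eligible → 319 + 23 + 288 + 182 + 55 = 867
e = 867 / (867 + 102) = 867 / 969 = 0.8947
Eligible share of unknowns → 0.8947 × 186 = 166.41
Denominator → 867 + 166.41 = 1033.41
RR3 = 319 / 1033.41 = 0.3087

30.9%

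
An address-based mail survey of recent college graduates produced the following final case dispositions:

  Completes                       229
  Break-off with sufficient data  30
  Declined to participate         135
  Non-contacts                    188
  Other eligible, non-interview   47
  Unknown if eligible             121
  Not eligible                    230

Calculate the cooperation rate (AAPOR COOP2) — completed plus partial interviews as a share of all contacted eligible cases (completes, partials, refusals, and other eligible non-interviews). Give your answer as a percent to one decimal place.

Num → 229 + 30 = 259
Denominator → 229 + 30 + 135 + 47 = 441
COOP2 = 259 / 441 = 0.5873

58.7%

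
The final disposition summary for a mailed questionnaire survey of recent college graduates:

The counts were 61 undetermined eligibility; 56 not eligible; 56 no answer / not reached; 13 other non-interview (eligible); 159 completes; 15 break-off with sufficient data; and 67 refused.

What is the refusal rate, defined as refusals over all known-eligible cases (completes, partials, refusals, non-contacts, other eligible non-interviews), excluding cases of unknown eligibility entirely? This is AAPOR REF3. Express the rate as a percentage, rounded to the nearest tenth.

Top: 67
Denom: 159 + 15 + 67 + 56 + 13 = 310
REF3 = 67 / 310 = 0.2161

21.6%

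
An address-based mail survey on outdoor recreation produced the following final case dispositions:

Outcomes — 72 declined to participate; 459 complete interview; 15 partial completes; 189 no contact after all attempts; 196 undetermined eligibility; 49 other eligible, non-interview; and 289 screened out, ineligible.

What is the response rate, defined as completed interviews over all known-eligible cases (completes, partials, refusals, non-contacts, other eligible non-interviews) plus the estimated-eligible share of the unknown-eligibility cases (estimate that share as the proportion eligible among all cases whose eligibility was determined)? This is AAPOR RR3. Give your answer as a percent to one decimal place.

Num = 459
Eligible (known) = 459 + 15 + 72 + 189 + 49 = 784
e = 784 / (784 + 289) = 784 / 1073 = 0.7307
e × U = 0.7307 × 196 = 143.22
Denominator = 784 + 143.22 = 927.22
RR3 = 459 / 927.22 = 0.4950

49.5%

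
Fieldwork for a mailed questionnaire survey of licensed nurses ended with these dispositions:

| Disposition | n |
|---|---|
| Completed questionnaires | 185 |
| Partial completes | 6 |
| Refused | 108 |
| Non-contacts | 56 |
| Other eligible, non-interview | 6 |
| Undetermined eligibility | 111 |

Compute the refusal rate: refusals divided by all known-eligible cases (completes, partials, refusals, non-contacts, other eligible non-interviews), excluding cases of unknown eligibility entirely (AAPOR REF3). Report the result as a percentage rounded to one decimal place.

Numerator = 108
Base = 185 + 6 + 108 + 56 + 6 = 361
REF3 = 108 / 361 = 0.2992

29.9%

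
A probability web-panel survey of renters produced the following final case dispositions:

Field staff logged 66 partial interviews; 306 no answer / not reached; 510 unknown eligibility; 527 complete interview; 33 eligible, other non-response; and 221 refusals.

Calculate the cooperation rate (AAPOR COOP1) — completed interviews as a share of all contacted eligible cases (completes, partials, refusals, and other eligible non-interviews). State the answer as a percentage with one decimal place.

Numerator = 527
Base = 527 + 66 + 221 + 33 = 847
COOP1 = 527 / 847 = 0.6222

62.2%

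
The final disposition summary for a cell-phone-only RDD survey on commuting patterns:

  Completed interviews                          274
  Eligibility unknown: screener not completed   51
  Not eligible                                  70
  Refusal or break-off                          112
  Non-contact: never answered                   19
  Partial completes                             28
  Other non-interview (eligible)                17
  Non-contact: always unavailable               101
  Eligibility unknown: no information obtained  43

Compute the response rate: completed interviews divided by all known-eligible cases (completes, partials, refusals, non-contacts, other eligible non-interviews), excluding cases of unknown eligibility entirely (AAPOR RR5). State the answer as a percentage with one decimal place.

49.7%

No contact after all attempts = 19 + 101 = 120
Unknown eligibility = 51 + 43 = 94
Top → 274
Base → 274 + 28 + 112 + 120 + 17 = 551
RR5 = 274 / 551 = 0.4973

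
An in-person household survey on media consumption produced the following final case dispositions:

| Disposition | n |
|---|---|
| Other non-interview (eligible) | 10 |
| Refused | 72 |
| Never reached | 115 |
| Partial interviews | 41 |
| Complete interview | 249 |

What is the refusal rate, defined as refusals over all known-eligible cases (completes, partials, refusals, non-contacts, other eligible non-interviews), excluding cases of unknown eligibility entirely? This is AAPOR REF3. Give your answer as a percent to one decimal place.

14.8%

Top = 72
Denom = 249 + 41 + 72 + 115 + 10 = 487
REF3 = 72 / 487 = 0.1478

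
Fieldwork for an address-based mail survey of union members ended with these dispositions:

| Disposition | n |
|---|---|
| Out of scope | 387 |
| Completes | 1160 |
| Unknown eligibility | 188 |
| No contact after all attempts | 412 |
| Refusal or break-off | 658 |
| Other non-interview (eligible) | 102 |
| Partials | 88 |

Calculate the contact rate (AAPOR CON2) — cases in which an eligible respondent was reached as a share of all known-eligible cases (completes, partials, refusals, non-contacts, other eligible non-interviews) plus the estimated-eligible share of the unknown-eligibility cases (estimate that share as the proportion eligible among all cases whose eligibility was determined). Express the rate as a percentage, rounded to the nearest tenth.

77.8%

Num → 1160 + 88 + 658 + 102 = 2008
Eligible (known) → 1160 + 88 + 658 + 412 + 102 = 2420
e = 2420 / (2420 + 387) = 2420 / 2807 = 0.8621
e × U → 0.8621 × 188 = 162.07
Base → 2420 + 162.07 = 2582.07
CON2 = 2008 / 2582.07 = 0.7777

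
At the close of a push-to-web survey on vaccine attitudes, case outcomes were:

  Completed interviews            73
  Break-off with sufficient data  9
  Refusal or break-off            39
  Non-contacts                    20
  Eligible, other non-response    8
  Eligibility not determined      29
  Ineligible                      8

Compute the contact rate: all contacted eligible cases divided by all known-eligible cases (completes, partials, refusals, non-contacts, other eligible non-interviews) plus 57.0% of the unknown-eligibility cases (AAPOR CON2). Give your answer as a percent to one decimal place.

77.9%

Num: 73 + 9 + 39 + 8 = 129
Eligible (known): 73 + 9 + 39 + 20 + 8 = 149
Eligible share of unknowns: 0.5700 × 29 = 16.53
Denom: 149 + 16.53 = 165.53
CON2 = 129 / 165.53 = 0.7793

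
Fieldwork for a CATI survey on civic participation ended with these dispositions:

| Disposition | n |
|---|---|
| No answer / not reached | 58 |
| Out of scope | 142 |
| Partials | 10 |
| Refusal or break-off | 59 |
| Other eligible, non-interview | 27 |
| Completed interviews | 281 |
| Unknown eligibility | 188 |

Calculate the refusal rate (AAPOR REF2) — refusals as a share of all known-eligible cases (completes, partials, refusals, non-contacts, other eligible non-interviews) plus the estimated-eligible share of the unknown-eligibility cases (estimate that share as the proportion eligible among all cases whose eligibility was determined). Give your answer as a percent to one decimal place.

Top → 59
Known eligible → 281 + 10 + 59 + 58 + 27 = 435
e = 435 / (435 + 142) = 435 / 577 = 0.7539
e × U → 0.7539 × 188 = 141.73
Base → 435 + 141.73 = 576.73
REF2 = 59 / 576.73 = 0.1023

10.2%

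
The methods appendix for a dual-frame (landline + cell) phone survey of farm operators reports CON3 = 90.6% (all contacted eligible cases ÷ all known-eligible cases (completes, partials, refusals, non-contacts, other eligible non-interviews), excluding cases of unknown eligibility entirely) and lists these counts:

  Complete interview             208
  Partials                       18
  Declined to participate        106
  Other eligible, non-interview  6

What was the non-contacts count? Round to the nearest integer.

35

Numerator: 208 + 18 + 106 + 6 = 338
CON3 = 338 / D = 0.906
D = 338 / 0.906 = 373.1
Other denominator terms total 338
non-contacts = 373.1 − 338 ≈ 35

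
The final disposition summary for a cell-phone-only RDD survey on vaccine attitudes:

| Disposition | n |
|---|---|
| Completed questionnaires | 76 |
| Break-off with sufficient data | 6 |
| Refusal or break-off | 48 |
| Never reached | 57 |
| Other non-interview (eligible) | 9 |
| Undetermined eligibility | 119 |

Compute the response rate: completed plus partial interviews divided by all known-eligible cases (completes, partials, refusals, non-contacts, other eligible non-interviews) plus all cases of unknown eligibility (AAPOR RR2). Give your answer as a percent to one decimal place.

26.0%

Top = 76 + 6 = 82
Base = 76 + 6 + 48 + 57 + 9 + 119 = 315
RR2 = 82 / 315 = 0.2603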